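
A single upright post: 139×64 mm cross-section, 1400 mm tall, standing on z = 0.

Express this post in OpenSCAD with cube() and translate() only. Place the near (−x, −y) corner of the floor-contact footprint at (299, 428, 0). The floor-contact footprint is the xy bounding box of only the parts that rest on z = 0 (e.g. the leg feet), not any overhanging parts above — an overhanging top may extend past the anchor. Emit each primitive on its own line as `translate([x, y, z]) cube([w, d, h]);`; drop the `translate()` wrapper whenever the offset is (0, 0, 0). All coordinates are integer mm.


translate([299, 428, 0]) cube([139, 64, 1400]);


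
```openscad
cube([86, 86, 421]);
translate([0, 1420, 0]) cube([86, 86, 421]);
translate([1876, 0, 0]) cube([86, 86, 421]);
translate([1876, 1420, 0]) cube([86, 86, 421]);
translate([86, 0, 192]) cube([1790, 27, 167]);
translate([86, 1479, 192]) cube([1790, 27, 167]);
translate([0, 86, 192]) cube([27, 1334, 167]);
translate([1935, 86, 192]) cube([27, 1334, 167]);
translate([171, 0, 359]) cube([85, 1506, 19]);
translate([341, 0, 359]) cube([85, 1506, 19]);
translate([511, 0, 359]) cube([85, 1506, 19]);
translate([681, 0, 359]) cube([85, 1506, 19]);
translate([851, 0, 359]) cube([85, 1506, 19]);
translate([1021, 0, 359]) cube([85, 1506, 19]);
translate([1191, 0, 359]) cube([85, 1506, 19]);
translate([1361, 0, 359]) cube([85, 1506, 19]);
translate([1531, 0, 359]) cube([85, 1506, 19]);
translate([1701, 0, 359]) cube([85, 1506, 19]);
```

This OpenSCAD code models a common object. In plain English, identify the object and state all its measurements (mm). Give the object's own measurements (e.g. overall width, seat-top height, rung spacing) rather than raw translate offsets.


A bed frame 1962 mm long (x) by 1506 mm wide (y). Four 86×86 mm corner posts, 421 mm tall, at the corners of the footprint. Four rails of 27 mm thickness and 167 mm height run between adjacent posts with their undersides at z = 192 mm, their outer faces flush with the outside of the frame (the two x-running rails run between the posts' inner faces; the two y-running rails run between the posts' inner faces). 10 slats, each 85 mm wide (x) and 19 mm thick, lie across the top of the two x-running rails, running the full 1506 mm width of the frame in y; along x they sit between the end posts with a 85 mm gap after the −x posts and between neighbouring slats, leaving 90 mm before the +x posts.


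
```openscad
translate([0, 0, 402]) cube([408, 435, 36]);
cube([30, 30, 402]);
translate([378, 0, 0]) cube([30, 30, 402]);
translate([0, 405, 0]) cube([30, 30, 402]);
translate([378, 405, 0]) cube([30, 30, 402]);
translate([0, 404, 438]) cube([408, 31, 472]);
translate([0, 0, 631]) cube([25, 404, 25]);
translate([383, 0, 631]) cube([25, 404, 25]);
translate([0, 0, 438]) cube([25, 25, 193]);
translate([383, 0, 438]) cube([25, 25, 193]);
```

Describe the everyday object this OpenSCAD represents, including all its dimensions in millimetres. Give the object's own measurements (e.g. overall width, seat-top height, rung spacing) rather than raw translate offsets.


A chair. The seat is a 408×435×36 mm slab with its top at z = 438 mm, on four 30×30 mm corner legs (flush with the seat edges, standing on z = 0). A flat backrest 31 mm thick, 472 mm tall, spans the full seat width and rises from the seat top along its +y edge, rear face flush with the rear of the seat. Two armrests of 25×25 mm section run along each side from the seat's front edge to the front of the backrest, top faces 218 mm above the seat top and outer faces flush with the seat's x-edges; a 25×25 mm post under the front of each armrest stands on the seat at the front corner.


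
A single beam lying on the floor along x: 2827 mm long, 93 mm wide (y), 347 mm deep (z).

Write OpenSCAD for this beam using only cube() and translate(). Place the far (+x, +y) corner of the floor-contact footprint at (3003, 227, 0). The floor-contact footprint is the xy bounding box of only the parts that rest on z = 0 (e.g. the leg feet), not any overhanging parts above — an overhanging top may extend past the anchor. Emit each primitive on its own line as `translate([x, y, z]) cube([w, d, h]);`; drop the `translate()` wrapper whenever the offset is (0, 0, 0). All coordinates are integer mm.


translate([176, 134, 0]) cube([2827, 93, 347]);


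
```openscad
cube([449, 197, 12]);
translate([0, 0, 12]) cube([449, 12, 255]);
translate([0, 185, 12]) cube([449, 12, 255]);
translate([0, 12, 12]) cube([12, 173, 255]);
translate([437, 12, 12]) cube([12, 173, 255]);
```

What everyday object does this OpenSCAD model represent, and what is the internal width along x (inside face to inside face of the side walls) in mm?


An open box. The internal width is 425 mm.

A 449×197 base slab with four walls standing on it — an open box. The base is 449 mm wide and the walls are 12 mm thick, so the internal width is 449 − 2 × 12 = 425 mm.


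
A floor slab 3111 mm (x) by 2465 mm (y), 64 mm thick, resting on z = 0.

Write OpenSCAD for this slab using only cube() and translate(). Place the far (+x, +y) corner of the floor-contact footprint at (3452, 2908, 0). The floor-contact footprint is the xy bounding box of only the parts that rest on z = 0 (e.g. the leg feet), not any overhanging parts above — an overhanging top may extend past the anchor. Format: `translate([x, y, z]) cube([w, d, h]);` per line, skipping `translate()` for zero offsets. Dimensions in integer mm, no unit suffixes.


translate([341, 443, 0]) cube([3111, 2465, 64]);


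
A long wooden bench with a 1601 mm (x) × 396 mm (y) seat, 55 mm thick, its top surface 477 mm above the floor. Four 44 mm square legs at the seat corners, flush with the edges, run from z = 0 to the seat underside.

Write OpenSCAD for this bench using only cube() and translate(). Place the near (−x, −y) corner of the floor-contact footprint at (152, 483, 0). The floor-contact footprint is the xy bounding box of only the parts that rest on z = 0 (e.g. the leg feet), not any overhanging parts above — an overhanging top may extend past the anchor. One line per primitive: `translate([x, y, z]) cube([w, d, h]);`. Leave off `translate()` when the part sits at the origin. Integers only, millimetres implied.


translate([152, 483, 422]) cube([1601, 396, 55]);
translate([152, 483, 0]) cube([44, 44, 422]);
translate([152, 835, 0]) cube([44, 44, 422]);
translate([1709, 483, 0]) cube([44, 44, 422]);
translate([1709, 835, 0]) cube([44, 44, 422]);


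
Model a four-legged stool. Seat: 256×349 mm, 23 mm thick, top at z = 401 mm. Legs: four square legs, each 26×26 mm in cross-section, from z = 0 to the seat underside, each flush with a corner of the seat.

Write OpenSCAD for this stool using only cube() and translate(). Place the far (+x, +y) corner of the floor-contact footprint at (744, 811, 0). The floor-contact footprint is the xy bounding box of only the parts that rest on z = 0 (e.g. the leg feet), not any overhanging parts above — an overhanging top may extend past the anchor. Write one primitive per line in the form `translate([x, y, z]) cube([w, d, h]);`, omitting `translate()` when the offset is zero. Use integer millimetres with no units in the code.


translate([488, 462, 378]) cube([256, 349, 23]);
translate([488, 462, 0]) cube([26, 26, 378]);
translate([718, 462, 0]) cube([26, 26, 378]);
translate([488, 785, 0]) cube([26, 26, 378]);
translate([718, 785, 0]) cube([26, 26, 378]);


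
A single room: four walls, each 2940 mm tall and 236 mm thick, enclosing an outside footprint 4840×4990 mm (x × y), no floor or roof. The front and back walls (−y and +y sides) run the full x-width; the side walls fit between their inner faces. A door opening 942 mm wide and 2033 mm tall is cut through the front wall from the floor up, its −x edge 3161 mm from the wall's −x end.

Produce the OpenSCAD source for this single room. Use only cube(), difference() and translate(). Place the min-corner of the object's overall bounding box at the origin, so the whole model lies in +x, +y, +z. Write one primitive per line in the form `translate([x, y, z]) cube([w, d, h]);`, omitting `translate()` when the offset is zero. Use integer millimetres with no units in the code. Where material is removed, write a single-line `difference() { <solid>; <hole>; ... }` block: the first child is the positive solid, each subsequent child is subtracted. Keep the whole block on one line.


difference() { cube([4840, 236, 2940]); translate([3161, 0, 0]) cube([942, 236, 2033]); }
translate([0, 4754, 0]) cube([4840, 236, 2940]);
translate([0, 236, 0]) cube([236, 4518, 2940]);
translate([4604, 236, 0]) cube([236, 4518, 2940]);


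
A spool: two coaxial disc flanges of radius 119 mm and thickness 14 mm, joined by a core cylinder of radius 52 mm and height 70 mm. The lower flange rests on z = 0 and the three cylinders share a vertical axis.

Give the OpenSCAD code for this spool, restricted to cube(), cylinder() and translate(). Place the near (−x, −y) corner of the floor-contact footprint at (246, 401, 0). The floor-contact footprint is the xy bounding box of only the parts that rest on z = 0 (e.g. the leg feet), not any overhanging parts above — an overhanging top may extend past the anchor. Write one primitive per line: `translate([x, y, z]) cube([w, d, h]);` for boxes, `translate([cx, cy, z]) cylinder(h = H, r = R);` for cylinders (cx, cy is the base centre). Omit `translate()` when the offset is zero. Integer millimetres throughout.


translate([365, 520, 0]) cylinder(h = 14, r = 119);
translate([365, 520, 14]) cylinder(h = 70, r = 52);
translate([365, 520, 84]) cylinder(h = 14, r = 119);


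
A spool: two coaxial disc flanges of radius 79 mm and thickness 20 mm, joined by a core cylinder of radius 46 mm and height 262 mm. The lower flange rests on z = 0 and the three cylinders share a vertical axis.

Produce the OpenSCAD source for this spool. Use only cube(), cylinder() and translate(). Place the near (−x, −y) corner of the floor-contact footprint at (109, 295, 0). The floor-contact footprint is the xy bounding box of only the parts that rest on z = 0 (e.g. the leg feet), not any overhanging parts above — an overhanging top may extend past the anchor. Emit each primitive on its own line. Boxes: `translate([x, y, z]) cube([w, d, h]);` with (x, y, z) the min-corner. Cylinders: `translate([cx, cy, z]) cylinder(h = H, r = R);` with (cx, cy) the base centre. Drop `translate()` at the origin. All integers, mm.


translate([188, 374, 0]) cylinder(h = 20, r = 79);
translate([188, 374, 20]) cylinder(h = 262, r = 46);
translate([188, 374, 282]) cylinder(h = 20, r = 79);


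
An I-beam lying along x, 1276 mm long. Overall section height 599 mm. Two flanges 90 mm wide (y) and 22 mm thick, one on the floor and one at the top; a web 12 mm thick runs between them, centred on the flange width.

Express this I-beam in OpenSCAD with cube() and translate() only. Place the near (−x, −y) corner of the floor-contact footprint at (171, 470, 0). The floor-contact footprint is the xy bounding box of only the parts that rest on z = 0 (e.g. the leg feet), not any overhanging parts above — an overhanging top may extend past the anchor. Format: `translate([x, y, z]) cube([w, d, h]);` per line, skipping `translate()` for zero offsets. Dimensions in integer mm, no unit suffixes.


translate([171, 470, 0]) cube([1276, 90, 22]);
translate([171, 509, 22]) cube([1276, 12, 555]);
translate([171, 470, 577]) cube([1276, 90, 22]);


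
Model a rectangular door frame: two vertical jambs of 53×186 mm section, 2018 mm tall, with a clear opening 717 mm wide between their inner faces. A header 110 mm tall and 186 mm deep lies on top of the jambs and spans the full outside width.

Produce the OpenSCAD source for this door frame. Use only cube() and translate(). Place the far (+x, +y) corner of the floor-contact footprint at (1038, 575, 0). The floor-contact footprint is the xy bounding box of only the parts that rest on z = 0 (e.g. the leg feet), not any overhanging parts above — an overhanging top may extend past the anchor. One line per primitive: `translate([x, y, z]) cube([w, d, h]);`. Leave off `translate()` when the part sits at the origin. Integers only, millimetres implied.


translate([215, 389, 0]) cube([53, 186, 2018]);
translate([985, 389, 0]) cube([53, 186, 2018]);
translate([215, 389, 2018]) cube([823, 186, 110]);


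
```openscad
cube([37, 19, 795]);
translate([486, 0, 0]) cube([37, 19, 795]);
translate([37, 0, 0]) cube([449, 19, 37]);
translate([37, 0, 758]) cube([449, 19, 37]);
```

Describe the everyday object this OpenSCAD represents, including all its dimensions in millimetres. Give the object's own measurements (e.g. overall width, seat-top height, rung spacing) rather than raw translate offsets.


A rectangular picture frame lying in the x–z plane (depth along y). The opening is 449 mm wide (x) by 721 mm tall (z), surrounded by a border 37 mm wide on all four sides. The frame is 19 mm deep and is made of two full-height vertical stiles with two horizontal rails fitted between them.


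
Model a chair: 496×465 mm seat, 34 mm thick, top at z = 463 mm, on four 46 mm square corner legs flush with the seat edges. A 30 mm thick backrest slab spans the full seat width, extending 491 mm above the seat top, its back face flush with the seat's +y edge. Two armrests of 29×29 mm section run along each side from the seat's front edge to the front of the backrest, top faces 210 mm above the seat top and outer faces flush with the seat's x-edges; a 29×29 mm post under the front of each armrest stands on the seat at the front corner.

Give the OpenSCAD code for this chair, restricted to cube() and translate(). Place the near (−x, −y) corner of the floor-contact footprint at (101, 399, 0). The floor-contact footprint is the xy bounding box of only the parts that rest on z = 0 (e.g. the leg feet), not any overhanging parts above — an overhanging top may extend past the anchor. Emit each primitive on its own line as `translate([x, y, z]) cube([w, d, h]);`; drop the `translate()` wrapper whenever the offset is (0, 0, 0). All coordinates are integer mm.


translate([101, 399, 429]) cube([496, 465, 34]);
translate([101, 399, 0]) cube([46, 46, 429]);
translate([551, 399, 0]) cube([46, 46, 429]);
translate([101, 818, 0]) cube([46, 46, 429]);
translate([551, 818, 0]) cube([46, 46, 429]);
translate([101, 834, 463]) cube([496, 30, 491]);
translate([101, 399, 644]) cube([29, 435, 29]);
translate([568, 399, 644]) cube([29, 435, 29]);
translate([101, 399, 463]) cube([29, 29, 181]);
translate([568, 399, 463]) cube([29, 29, 181]);


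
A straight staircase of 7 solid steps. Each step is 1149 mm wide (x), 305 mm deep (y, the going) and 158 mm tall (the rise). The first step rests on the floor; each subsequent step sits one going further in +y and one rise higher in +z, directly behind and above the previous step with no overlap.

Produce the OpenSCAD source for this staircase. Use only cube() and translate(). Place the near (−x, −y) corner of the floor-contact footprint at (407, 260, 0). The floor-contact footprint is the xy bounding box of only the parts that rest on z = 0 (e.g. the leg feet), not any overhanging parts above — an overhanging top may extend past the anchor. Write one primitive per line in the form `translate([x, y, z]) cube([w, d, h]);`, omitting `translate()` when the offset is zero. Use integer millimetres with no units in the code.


translate([407, 260, 0]) cube([1149, 305, 158]);
translate([407, 565, 158]) cube([1149, 305, 158]);
translate([407, 870, 316]) cube([1149, 305, 158]);
translate([407, 1175, 474]) cube([1149, 305, 158]);
translate([407, 1480, 632]) cube([1149, 305, 158]);
translate([407, 1785, 790]) cube([1149, 305, 158]);
translate([407, 2090, 948]) cube([1149, 305, 158]);


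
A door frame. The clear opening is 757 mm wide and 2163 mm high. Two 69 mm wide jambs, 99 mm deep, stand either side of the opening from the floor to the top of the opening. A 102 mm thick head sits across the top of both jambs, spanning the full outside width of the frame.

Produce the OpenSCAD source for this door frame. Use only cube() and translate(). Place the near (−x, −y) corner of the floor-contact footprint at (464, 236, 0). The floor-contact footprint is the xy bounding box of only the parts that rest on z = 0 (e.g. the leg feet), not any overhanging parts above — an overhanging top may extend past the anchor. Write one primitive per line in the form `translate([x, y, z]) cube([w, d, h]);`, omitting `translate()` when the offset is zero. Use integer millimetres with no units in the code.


translate([464, 236, 0]) cube([69, 99, 2163]);
translate([1290, 236, 0]) cube([69, 99, 2163]);
translate([464, 236, 2163]) cube([895, 99, 102]);


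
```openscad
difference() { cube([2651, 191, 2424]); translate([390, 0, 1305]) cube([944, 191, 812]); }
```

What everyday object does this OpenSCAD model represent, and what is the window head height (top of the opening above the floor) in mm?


A wall with a window opening. The window head height is 2117 mm.

A wall with a rectangular opening subtracted — a window. Sill at z = 1305, opening 812 mm tall, so the head is at 1305 + 812 = 2117 mm.


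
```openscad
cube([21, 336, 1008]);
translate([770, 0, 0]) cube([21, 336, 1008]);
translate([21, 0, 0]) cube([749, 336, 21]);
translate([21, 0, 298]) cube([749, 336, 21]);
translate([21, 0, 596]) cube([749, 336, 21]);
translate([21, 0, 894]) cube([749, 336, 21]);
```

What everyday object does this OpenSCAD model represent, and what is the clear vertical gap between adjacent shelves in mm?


A bookshelf. The clear shelf gap is 277 mm.

Two tall side panels with 4 horizontal boards between them — a bookshelf. The first two shelf undersides are at z = 0 and z = 298; with shelf thickness 21, the clear gap is 298 − 0 − 21 = 277 mm.


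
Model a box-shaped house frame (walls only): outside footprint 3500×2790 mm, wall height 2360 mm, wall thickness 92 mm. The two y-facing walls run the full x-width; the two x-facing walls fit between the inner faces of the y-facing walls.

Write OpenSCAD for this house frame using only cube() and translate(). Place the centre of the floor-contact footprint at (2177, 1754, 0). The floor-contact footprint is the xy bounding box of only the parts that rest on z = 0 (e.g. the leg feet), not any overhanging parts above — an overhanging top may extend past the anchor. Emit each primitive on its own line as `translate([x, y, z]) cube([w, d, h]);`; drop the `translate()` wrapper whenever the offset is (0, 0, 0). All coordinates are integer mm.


translate([427, 359, 0]) cube([3500, 92, 2360]);
translate([427, 3057, 0]) cube([3500, 92, 2360]);
translate([427, 451, 0]) cube([92, 2606, 2360]);
translate([3835, 451, 0]) cube([92, 2606, 2360]);


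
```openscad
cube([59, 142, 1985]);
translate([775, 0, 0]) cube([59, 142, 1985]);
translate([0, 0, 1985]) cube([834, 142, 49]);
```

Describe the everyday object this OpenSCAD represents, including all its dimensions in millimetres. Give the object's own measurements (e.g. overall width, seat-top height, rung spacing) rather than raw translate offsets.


A door frame. The clear opening is 716 mm wide and 1985 mm high. Two 59 mm wide jambs, 142 mm deep, stand either side of the opening from the floor to the top of the opening. A 49 mm thick head sits across the top of both jambs, spanning the full outside width of the frame.


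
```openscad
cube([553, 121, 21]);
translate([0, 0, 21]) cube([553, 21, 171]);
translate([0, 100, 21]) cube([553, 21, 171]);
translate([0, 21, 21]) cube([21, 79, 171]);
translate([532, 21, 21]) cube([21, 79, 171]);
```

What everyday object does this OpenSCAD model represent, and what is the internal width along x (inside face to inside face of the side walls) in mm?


An open box. The internal width is 511 mm.

A 553×121 base slab with four walls standing on it — an open box. The base is 553 mm wide and the walls are 21 mm thick, so the internal width is 553 − 2 × 21 = 511 mm.


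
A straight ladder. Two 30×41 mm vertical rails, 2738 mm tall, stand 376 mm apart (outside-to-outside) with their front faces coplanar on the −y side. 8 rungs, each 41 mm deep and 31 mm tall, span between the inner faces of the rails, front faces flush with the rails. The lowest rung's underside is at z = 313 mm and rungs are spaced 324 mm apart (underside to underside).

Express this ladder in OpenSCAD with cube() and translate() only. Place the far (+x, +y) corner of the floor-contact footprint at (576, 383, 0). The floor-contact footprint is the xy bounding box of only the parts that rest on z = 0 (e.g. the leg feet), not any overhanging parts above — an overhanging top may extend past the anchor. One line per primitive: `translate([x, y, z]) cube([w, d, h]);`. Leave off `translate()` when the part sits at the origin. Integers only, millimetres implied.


// rung span = 376 - 2*30 = 316
// rung[k] z = 313 + k*324
translate([200, 342, 0]) cube([30, 41, 2738]);
translate([546, 342, 0]) cube([30, 41, 2738]);
translate([230, 342, 313]) cube([316, 41, 31]);
translate([230, 342, 637]) cube([316, 41, 31]);
translate([230, 342, 961]) cube([316, 41, 31]);
translate([230, 342, 1285]) cube([316, 41, 31]);
translate([230, 342, 1609]) cube([316, 41, 31]);
translate([230, 342, 1933]) cube([316, 41, 31]);
translate([230, 342, 2257]) cube([316, 41, 31]);
translate([230, 342, 2581]) cube([316, 41, 31]);


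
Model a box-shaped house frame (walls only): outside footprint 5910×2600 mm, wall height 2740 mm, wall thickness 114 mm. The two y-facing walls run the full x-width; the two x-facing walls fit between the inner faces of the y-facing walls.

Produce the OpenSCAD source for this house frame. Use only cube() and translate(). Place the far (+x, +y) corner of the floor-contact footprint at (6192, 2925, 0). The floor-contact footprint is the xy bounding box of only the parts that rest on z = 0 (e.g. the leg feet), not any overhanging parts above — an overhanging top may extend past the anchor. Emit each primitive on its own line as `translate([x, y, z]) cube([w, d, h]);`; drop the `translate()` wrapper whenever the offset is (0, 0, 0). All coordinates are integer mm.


translate([282, 325, 0]) cube([5910, 114, 2740]);
translate([282, 2811, 0]) cube([5910, 114, 2740]);
translate([282, 439, 0]) cube([114, 2372, 2740]);
translate([6078, 439, 0]) cube([114, 2372, 2740]);


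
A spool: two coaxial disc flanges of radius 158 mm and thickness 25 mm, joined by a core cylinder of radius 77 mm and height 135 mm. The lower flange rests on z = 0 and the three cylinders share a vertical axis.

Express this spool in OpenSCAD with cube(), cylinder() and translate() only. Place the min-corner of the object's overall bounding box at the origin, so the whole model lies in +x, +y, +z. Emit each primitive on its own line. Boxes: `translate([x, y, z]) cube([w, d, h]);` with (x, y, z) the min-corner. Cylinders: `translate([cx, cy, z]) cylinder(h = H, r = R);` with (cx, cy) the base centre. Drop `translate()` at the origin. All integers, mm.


translate([158, 158, 0]) cylinder(h = 25, r = 158);
translate([158, 158, 25]) cylinder(h = 135, r = 77);
translate([158, 158, 160]) cylinder(h = 25, r = 158);


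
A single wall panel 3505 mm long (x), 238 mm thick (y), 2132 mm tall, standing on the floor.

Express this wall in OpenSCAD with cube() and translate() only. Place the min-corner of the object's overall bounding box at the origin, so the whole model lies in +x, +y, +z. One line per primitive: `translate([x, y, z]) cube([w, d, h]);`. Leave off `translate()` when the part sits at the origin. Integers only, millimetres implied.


cube([3505, 238, 2132]);


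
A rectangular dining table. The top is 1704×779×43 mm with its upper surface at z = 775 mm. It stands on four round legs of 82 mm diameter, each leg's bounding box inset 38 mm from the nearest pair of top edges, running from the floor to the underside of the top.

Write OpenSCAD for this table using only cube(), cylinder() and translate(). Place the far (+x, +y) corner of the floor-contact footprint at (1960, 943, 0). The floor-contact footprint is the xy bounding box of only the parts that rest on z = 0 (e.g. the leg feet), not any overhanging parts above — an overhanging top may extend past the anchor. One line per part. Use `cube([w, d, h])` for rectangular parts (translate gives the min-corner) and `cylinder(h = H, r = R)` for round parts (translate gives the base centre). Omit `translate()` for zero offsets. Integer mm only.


// leg_h = 775 - 43 = 732
translate([294, 202, 732]) cube([1704, 779, 43]);
translate([373, 281, 0]) cylinder(h = 732, r = 41);
translate([1919, 281, 0]) cylinder(h = 732, r = 41);
translate([373, 902, 0]) cylinder(h = 732, r = 41);
translate([1919, 902, 0]) cylinder(h = 732, r = 41);


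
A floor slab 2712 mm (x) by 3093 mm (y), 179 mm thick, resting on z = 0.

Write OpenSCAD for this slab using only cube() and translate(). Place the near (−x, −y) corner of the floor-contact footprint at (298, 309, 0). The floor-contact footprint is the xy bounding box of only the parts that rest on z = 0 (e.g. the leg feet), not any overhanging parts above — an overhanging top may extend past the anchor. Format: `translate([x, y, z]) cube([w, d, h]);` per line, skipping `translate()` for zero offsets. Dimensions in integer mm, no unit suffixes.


translate([298, 309, 0]) cube([2712, 3093, 179]);


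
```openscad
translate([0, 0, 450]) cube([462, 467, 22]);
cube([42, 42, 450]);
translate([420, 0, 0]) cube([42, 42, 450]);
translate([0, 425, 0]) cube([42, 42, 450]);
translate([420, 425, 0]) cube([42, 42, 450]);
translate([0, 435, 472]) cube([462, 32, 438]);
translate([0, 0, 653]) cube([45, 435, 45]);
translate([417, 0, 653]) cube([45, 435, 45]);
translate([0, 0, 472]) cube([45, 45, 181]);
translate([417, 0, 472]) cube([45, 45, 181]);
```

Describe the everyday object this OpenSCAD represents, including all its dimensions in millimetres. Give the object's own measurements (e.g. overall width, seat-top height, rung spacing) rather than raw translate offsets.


A chair. The seat is a 462×467×22 mm slab with its top at z = 472 mm, on four 42×42 mm corner legs (flush with the seat edges, standing on z = 0). A flat backrest 32 mm thick, 438 mm tall, spans the full seat width and rises from the seat top along its +y edge, rear face flush with the rear of the seat. Two armrests of 45×45 mm section run along each side from the seat's front edge to the front of the backrest, top faces 226 mm above the seat top and outer faces flush with the seat's x-edges; a 45×45 mm post under the front of each armrest stands on the seat at the front corner.


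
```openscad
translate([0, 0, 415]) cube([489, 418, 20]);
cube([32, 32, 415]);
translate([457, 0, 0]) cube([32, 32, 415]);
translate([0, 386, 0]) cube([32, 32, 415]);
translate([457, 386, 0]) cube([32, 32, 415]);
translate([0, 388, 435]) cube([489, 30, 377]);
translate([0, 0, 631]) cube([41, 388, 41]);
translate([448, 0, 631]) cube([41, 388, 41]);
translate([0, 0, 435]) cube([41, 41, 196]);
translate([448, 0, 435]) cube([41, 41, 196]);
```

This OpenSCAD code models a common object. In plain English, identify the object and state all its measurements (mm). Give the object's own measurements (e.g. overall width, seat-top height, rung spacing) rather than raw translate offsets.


A chair. The seat is a 489×418×20 mm slab with its top at z = 435 mm, on four 32×32 mm corner legs (flush with the seat edges, standing on z = 0). A flat backrest 30 mm thick, 377 mm tall, spans the full seat width and rises from the seat top along its +y edge, rear face flush with the rear of the seat. Two armrests of 41×41 mm section run along each side from the seat's front edge to the front of the backrest, top faces 237 mm above the seat top and outer faces flush with the seat's x-edges; a 41×41 mm post under the front of each armrest stands on the seat at the front corner.


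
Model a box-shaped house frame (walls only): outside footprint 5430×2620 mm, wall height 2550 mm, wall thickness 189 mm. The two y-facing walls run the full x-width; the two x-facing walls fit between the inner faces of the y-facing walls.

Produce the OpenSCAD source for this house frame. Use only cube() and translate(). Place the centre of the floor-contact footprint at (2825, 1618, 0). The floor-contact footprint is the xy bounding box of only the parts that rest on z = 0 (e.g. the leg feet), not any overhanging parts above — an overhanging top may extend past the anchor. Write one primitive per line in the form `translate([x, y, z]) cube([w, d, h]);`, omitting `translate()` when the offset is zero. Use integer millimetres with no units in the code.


translate([110, 308, 0]) cube([5430, 189, 2550]);
translate([110, 2739, 0]) cube([5430, 189, 2550]);
translate([110, 497, 0]) cube([189, 2242, 2550]);
translate([5351, 497, 0]) cube([189, 2242, 2550]);


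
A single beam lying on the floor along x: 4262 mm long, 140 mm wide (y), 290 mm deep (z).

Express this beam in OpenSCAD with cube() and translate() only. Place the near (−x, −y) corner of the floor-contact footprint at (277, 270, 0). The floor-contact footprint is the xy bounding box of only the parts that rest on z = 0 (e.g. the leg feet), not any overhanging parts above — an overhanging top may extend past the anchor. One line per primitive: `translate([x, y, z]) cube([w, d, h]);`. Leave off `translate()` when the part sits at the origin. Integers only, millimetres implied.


translate([277, 270, 0]) cube([4262, 140, 290]);


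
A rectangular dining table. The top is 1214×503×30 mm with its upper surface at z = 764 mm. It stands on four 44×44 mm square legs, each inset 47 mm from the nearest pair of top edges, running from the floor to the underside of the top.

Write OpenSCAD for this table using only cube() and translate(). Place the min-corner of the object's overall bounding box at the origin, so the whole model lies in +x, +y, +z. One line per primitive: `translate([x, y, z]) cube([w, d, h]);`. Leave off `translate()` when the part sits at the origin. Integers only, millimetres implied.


translate([0, 0, 734]) cube([1214, 503, 30]);
translate([47, 47, 0]) cube([44, 44, 734]);
translate([1123, 47, 0]) cube([44, 44, 734]);
translate([47, 412, 0]) cube([44, 44, 734]);
translate([1123, 412, 0]) cube([44, 44, 734]);


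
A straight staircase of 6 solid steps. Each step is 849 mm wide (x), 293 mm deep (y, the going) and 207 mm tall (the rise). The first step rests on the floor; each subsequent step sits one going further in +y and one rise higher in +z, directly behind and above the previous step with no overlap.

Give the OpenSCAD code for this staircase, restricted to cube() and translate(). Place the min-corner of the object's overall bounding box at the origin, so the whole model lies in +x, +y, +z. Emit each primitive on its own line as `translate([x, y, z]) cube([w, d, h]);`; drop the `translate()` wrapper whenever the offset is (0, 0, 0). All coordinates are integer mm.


cube([849, 293, 207]);
translate([0, 293, 207]) cube([849, 293, 207]);
translate([0, 586, 414]) cube([849, 293, 207]);
translate([0, 879, 621]) cube([849, 293, 207]);
translate([0, 1172, 828]) cube([849, 293, 207]);
translate([0, 1465, 1035]) cube([849, 293, 207]);


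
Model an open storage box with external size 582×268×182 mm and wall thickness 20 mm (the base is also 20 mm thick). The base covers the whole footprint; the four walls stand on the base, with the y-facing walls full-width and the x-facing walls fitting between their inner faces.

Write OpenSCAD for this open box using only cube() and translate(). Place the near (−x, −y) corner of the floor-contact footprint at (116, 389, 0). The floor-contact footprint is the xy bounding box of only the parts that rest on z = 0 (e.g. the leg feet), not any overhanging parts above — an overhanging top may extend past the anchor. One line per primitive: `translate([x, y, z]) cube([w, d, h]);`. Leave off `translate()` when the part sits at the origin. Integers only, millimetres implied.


translate([116, 389, 0]) cube([582, 268, 20]);
translate([116, 389, 20]) cube([582, 20, 162]);
translate([116, 637, 20]) cube([582, 20, 162]);
translate([116, 409, 20]) cube([20, 228, 162]);
translate([678, 409, 20]) cube([20, 228, 162]);


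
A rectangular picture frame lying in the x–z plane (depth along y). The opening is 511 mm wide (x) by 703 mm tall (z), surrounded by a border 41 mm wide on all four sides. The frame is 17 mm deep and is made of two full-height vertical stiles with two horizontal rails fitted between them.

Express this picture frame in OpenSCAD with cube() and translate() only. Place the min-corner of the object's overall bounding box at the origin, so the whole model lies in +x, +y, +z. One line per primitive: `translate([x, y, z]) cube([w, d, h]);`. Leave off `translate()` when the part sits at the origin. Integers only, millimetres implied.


cube([41, 17, 785]);
translate([552, 0, 0]) cube([41, 17, 785]);
translate([41, 0, 0]) cube([511, 17, 41]);
translate([41, 0, 744]) cube([511, 17, 41]);


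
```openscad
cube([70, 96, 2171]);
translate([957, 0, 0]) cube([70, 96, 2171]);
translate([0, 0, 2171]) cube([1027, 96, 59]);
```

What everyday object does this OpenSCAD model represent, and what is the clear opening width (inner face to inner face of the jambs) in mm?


A door frame. The clear opening width is 887 mm.

Two 2171 mm tall posts with a header on top — a door frame. The left jamb is 70 mm wide at x = 0; the right jamb starts at x = 957. The clear opening is 957 − 70 = 887 mm.


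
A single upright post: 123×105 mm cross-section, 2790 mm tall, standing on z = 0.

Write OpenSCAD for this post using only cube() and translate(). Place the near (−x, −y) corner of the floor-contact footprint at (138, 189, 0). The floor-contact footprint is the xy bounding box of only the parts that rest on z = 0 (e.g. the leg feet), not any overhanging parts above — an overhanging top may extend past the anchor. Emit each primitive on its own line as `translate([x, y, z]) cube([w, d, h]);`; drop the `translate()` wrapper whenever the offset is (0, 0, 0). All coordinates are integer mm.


translate([138, 189, 0]) cube([123, 105, 2790]);


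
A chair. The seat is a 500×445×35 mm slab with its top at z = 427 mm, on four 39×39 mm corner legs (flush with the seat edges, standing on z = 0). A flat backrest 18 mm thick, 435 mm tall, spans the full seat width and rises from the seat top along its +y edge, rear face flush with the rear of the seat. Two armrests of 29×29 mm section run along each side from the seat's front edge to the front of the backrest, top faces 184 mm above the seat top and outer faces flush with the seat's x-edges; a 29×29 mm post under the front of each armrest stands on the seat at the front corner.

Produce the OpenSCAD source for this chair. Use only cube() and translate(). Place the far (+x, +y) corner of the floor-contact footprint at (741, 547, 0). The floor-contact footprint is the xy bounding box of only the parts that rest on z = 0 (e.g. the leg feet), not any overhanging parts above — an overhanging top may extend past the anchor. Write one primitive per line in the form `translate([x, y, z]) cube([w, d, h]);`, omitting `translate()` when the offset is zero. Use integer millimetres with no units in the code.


translate([241, 102, 392]) cube([500, 445, 35]);
translate([241, 102, 0]) cube([39, 39, 392]);
translate([702, 102, 0]) cube([39, 39, 392]);
translate([241, 508, 0]) cube([39, 39, 392]);
translate([702, 508, 0]) cube([39, 39, 392]);
translate([241, 529, 427]) cube([500, 18, 435]);
translate([241, 102, 582]) cube([29, 427, 29]);
translate([712, 102, 582]) cube([29, 427, 29]);
translate([241, 102, 427]) cube([29, 29, 155]);
translate([712, 102, 427]) cube([29, 29, 155]);


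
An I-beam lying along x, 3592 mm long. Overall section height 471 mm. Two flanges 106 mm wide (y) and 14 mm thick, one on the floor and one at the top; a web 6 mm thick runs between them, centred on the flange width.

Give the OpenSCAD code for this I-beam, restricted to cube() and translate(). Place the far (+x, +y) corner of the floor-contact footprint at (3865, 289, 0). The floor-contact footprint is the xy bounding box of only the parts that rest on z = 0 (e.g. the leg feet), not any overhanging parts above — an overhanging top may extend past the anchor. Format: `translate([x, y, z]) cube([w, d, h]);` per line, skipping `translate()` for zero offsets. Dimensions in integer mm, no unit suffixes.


translate([273, 183, 0]) cube([3592, 106, 14]);
translate([273, 233, 14]) cube([3592, 6, 443]);
translate([273, 183, 457]) cube([3592, 106, 14]);


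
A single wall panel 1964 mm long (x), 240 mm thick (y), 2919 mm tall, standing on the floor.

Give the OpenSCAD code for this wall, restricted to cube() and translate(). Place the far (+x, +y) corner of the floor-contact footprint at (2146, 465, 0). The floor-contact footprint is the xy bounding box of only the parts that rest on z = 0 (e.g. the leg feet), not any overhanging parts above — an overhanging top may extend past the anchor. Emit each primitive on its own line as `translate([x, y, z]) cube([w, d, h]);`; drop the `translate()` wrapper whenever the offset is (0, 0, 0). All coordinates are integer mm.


translate([182, 225, 0]) cube([1964, 240, 2919]);


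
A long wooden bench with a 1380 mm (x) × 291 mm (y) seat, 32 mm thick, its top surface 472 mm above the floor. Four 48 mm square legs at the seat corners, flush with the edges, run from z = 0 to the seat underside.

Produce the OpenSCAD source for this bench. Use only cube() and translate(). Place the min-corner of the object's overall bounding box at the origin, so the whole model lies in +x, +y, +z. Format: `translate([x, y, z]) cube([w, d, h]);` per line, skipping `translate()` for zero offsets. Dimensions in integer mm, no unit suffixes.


translate([0, 0, 440]) cube([1380, 291, 32]);
cube([48, 48, 440]);
translate([0, 243, 0]) cube([48, 48, 440]);
translate([1332, 0, 0]) cube([48, 48, 440]);
translate([1332, 243, 0]) cube([48, 48, 440]);


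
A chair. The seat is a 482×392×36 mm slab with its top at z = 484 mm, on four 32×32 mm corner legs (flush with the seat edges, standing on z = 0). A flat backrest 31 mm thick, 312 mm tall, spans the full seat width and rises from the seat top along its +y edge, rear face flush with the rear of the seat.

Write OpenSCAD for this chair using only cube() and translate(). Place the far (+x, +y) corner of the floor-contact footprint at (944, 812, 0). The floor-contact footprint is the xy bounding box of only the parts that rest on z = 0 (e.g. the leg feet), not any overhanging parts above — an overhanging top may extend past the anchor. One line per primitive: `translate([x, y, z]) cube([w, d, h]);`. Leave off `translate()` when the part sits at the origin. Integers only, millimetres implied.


// leg_h = 484 - 36 = 448
translate([462, 420, 448]) cube([482, 392, 36]);
translate([462, 420, 0]) cube([32, 32, 448]);
translate([912, 420, 0]) cube([32, 32, 448]);
translate([462, 780, 0]) cube([32, 32, 448]);
translate([912, 780, 0]) cube([32, 32, 448]);
translate([462, 781, 484]) cube([482, 31, 312]);


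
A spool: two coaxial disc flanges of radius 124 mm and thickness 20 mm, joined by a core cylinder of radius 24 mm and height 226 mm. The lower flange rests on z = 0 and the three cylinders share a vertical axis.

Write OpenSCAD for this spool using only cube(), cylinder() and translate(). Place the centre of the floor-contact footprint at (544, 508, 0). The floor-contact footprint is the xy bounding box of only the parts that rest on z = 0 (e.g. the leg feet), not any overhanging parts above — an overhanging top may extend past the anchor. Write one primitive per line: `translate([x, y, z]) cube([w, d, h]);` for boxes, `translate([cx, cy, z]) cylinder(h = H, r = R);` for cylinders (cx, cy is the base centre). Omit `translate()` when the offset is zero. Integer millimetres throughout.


translate([544, 508, 0]) cylinder(h = 20, r = 124);
translate([544, 508, 20]) cylinder(h = 226, r = 24);
translate([544, 508, 246]) cylinder(h = 20, r = 124);
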